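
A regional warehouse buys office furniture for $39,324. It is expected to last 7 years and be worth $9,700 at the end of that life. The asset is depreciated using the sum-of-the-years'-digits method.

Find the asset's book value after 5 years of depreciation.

Depreciable base = $39,324 − $9,700 = $29,624.
Sum of the years' digits = 7+6+5+4+3+2+1 = 28.
Year 1: $29,624 × 7/28 = $7,406. Book value $31,918.
Year 2: $29,624 × 6/28 = $6,348. Book value $25,570.
Year 3: $29,624 × 5/28 = $5,290. Book value $20,280.
Year 4: $29,624 × 4/28 = $4,232. Book value $16,048.
Year 5: $29,624 × 3/28 = $3,174. Book value $12,874.

$12,874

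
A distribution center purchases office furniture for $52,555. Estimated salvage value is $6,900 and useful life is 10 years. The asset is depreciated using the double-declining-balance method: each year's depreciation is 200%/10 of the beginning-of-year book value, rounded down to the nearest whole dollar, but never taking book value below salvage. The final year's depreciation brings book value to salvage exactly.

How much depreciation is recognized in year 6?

$3,444

Depreciable base = $52,555 − $6,900 = $45,655.
Year 1: ⌊$52,555 × 200%/10⌋ = $10,511. Book value $42,044.
Year 2: ⌊$42,044 × 200%/10⌋ = $8,408. Book value $33,636.
Year 3: ⌊$33,636 × 200%/10⌋ = $6,727. Book value $26,909.
Year 4: ⌊$26,909 × 200%/10⌋ = $5,381. Book value $21,528.
Year 5: ⌊$21,528 × 200%/10⌋ = $4,305. Book value $17,223.
Year 6: ⌊$17,223 × 200%/10⌋ = $3,444. Book value $13,779.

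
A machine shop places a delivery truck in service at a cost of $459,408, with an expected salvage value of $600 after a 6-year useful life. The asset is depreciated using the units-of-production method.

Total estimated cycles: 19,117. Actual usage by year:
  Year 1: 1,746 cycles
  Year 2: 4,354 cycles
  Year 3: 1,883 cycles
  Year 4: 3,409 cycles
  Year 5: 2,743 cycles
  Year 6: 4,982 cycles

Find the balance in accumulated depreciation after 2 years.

$146,400

Depreciable base = $459,408 − $600 = $458,808.
Rate = $458,808 / 19,117 cycles = $24 per cycle.
Year 1: 1,746 × $24 = $41,904. Book value $417,504.
Year 2: 4,354 × $24 = $104,496. Book value $313,008.
Accumulated through year 2 = $459,408 − $313,008 = $146,400.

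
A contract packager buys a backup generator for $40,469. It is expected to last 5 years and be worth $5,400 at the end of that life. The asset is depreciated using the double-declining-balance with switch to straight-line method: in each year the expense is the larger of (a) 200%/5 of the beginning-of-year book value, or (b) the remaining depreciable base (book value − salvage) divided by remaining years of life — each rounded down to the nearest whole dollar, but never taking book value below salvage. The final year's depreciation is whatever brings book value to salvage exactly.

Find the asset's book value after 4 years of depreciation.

Depreciable base = $40,469 − $5,400 = $35,069.
Year 1: DB = ⌊$40,469 × 200%/5⌋ = $16,187; SL = ⌊$35,069/5⌋ = $7,013 → take DB $16,187. Book value $24,282.
Year 2: DB = ⌊$24,282 × 200%/5⌋ = $9,712; SL = ⌊$18,882/4⌋ = $4,720 → take DB $9,712. Book value $14,570.
Year 3: DB = ⌊$14,570 × 200%/5⌋ = $5,828; SL = ⌊$9,170/3⌋ = $3,056 → take DB $5,828. Book value $8,742.
Year 4: DB = ⌊$8,742 × 200%/5⌋ = $3,496; SL = ⌊$3,342/2⌋ = $1,671 → take DB $3,496, capped at $3,342. Book value $5,400.

$5,400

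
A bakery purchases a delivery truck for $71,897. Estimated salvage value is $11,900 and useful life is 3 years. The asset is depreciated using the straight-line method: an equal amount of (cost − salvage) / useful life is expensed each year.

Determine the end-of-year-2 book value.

$31,899

Depreciable base = $71,897 − $11,900 = $59,997.
Annual expense = $59,997 / 3 = $19,999.
End of year 1: book value $51,898.
End of year 2: book value $31,899.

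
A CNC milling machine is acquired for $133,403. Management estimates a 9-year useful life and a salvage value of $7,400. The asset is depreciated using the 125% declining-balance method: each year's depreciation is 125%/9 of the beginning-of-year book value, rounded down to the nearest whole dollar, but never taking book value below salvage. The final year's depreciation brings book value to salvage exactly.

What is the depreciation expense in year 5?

Depreciable base = $133,403 − $7,400 = $126,003.
Year 1: ⌊$133,403 × 125%/9⌋ = $18,528. Book value $114,875.
Year 2: ⌊$114,875 × 125%/9⌋ = $15,954. Book value $98,921.
Year 3: ⌊$98,921 × 125%/9⌋ = $13,739. Book value $85,182.
Year 4: ⌊$85,182 × 125%/9⌋ = $11,830. Book value $73,352.
Year 5: ⌊$73,352 × 125%/9⌋ = $10,187. Book value $63,165.

$10,187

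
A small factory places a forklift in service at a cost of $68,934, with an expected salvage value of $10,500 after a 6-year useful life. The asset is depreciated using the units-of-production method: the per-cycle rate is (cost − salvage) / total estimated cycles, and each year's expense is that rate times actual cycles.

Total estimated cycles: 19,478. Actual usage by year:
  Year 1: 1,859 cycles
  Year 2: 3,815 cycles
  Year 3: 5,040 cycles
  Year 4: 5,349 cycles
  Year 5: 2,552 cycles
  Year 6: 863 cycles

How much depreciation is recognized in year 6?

$2,589

Depreciable base = $68,934 − $10,500 = $58,434.
Rate = $58,434 / 19,478 cycles = $3 per cycle.
Year 1: 1,859 × $3 = $5,577. Book value $63,357.
Year 2: 3,815 × $3 = $11,445. Book value $51,912.
Year 3: 5,040 × $3 = $15,120. Book value $36,792.
Year 4: 5,349 × $3 = $16,047. Book value $20,745.
Year 5: 2,552 × $3 = $7,656. Book value $13,089.
Year 6: 863 × $3 = $2,589. Book value $10,500.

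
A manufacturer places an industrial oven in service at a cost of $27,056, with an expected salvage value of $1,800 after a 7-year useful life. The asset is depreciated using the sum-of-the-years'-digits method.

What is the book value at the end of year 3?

Depreciable base = $27,056 − $1,800 = $25,256.
Sum of the years' digits = 7+6+5+4+3+2+1 = 28.
Year 1: $25,256 × 7/28 = $6,314. Book value $20,742.
Year 2: $25,256 × 6/28 = $5,412. Book value $15,330.
Year 3: $25,256 × 5/28 = $4,510. Book value $10,820.

$10,820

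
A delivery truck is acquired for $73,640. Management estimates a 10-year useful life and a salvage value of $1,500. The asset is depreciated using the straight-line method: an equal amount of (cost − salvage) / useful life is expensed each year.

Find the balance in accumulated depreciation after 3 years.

Depreciable base = $73,640 − $1,500 = $72,140.
Annual expense = $72,140 / 10 = $7,214.
End of year 1: book value $66,426.
End of year 2: book value $59,212.
End of year 3: book value $51,998.
Accumulated through year 3 = $73,640 − $51,998 = $21,642.

$21,642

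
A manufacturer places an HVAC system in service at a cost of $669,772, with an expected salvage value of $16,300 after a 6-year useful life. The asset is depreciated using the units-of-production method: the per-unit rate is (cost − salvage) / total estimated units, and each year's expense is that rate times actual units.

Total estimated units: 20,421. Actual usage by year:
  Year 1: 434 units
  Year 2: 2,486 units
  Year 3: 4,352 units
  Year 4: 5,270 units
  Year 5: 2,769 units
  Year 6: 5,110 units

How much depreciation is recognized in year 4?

$168,640

Depreciable base = $669,772 − $16,300 = $653,472.
Rate = $653,472 / 20,421 units = $32 per unit.
Year 1: 434 × $32 = $13,888. Book value $655,884.
Year 2: 2,486 × $32 = $79,552. Book value $576,332.
Year 3: 4,352 × $32 = $139,264. Book value $437,068.
Year 4: 5,270 × $32 = $168,640. Book value $268,428.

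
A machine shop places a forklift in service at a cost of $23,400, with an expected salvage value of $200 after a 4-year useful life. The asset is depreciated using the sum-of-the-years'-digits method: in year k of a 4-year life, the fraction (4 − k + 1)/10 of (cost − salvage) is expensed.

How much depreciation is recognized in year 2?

$6,960

Depreciable base = $23,400 − $200 = $23,200.
Sum of the years' digits = 4+3+2+1 = 10.
Year 1: $23,200 × 4/10 = $9,280. Book value $14,120.
Year 2: $23,200 × 3/10 = $6,960. Book value $7,160.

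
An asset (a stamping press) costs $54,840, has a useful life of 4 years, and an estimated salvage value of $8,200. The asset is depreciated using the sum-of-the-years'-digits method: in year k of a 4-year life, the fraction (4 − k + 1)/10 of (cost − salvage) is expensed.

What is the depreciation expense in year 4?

$4,664

Depreciable base = $54,840 − $8,200 = $46,640.
Sum of the years' digits = 4+3+2+1 = 10.
Year 1: $46,640 × 4/10 = $18,656. Book value $36,184.
Year 2: $46,640 × 3/10 = $13,992. Book value $22,192.
Year 3: $46,640 × 2/10 = $9,328. Book value $12,864.
Year 4: $46,640 × 1/10 = $4,664. Book value $8,200.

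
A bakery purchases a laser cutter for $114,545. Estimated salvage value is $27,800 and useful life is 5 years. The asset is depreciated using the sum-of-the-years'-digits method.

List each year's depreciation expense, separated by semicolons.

$28,915; $23,132; $17,349; $11,566; $5,783

Depreciable base = $114,545 − $27,800 = $86,745.
Sum of the years' digits = 5+4+3+2+1 = 15.
Year 1: $86,745 × 5/15 = $28,915. Book value $85,630.
Year 2: $86,745 × 4/15 = $23,132. Book value $62,498.
Year 3: $86,745 × 3/15 = $17,349. Book value $45,149.
Year 4: $86,745 × 2/15 = $11,566. Book value $33,583.
Year 5: $86,745 × 1/15 = $5,783. Book value $27,800.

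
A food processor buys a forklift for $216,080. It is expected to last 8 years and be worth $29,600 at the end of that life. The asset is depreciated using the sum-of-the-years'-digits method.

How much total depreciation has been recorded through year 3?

Depreciable base = $216,080 − $29,600 = $186,480.
Sum of the years' digits = 8+7+6+5+4+3+2+1 = 36.
Year 1: $186,480 × 8/36 = $41,440. Book value $174,640.
Year 2: $186,480 × 7/36 = $36,260. Book value $138,380.
Year 3: $186,480 × 6/36 = $31,080. Book value $107,300.
Accumulated through year 3 = $216,080 − $107,300 = $108,780.

$108,780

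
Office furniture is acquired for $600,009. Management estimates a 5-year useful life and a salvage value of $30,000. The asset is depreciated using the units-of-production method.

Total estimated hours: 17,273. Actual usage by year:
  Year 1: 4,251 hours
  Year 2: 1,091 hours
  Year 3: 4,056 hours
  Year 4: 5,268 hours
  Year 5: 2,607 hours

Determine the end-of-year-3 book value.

$289,875

Depreciable base = $600,009 − $30,000 = $570,009.
Rate = $570,009 / 17,273 hours = $33 per hour.
Year 1: 4,251 × $33 = $140,283. Book value $459,726.
Year 2: 1,091 × $33 = $36,003. Book value $423,723.
Year 3: 4,056 × $33 = $133,848. Book value $289,875.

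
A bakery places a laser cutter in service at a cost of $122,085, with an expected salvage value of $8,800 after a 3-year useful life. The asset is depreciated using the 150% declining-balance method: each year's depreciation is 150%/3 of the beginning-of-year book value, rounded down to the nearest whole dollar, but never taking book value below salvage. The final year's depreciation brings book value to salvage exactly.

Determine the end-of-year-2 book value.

$30,522

Depreciable base = $122,085 − $8,800 = $113,285.
Year 1: ⌊$122,085 × 150%/3⌋ = $61,042. Book value $61,043.
Year 2: ⌊$61,043 × 150%/3⌋ = $30,521. Book value $30,522.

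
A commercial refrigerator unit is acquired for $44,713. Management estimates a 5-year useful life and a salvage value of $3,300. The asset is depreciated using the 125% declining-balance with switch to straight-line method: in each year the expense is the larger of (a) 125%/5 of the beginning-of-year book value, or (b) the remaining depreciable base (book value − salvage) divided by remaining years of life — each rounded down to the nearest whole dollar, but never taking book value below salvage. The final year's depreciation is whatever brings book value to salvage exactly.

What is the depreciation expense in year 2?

Depreciable base = $44,713 − $3,300 = $41,413.
Year 1: DB = ⌊$44,713 × 125%/5⌋ = $11,178; SL = ⌊$41,413/5⌋ = $8,282 → take DB $11,178. Book value $33,535.
Year 2: DB = ⌊$33,535 × 125%/5⌋ = $8,383; SL = ⌊$30,235/4⌋ = $7,558 → take DB $8,383. Book value $25,152.

$8,383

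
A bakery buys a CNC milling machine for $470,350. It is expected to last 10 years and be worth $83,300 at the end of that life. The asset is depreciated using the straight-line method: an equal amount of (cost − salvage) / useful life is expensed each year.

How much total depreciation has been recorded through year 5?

$193,525

Depreciable base = $470,350 − $83,300 = $387,050.
Annual expense = $387,050 / 10 = $38,705.
End of year 1: book value $431,645.
End of year 2: book value $392,940.
End of year 3: book value $354,235.
End of year 4: book value $315,530.
End of year 5: book value $276,825.
Accumulated through year 5 = $470,350 − $276,825 = $193,525.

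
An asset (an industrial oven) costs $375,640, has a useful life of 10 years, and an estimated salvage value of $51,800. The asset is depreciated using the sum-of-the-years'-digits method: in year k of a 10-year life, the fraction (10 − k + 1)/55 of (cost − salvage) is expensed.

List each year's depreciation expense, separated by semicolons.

Depreciable base = $375,640 − $51,800 = $323,840.
Sum of the years' digits = 10+9+8+7+6+5+4+3+2+1 = 55.
Year 1: $323,840 × 10/55 = $58,880. Book value $316,760.
Year 2: $323,840 × 9/55 = $52,992. Book value $263,768.
Year 3: $323,840 × 8/55 = $47,104. Book value $216,664.
Year 4: $323,840 × 7/55 = $41,216. Book value $175,448.
Year 5: $323,840 × 6/55 = $35,328. Book value $140,120.
Year 6: $323,840 × 5/55 = $29,440. Book value $110,680.
Year 7: $323,840 × 4/55 = $23,552. Book value $87,128.
Year 8: $323,840 × 3/55 = $17,664. Book value $69,464.
Year 9: $323,840 × 2/55 = $11,776. Book value $57,688.
Year 10: $323,840 × 1/55 = $5,888. Book value $51,800.

$58,880; $52,992; $47,104; $41,216; $35,328; $29,440; $23,552; $17,664; $11,776; $5,888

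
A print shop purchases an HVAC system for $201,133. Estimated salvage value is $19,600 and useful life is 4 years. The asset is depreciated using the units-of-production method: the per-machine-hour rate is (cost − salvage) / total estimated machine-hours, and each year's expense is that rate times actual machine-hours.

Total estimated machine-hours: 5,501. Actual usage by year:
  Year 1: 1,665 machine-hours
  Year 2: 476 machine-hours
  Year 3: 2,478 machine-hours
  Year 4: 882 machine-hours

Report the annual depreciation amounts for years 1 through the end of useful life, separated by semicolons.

Depreciable base = $201,133 − $19,600 = $181,533.
Rate = $181,533 / 5,501 machine-hours = $33 per machine-hour.
Year 1: 1,665 × $33 = $54,945. Book value $146,188.
Year 2: 476 × $33 = $15,708. Book value $130,480.
Year 3: 2,478 × $33 = $81,774. Book value $48,706.
Year 4: 882 × $33 = $29,106. Book value $19,600.

$54,945; $15,708; $81,774; $29,106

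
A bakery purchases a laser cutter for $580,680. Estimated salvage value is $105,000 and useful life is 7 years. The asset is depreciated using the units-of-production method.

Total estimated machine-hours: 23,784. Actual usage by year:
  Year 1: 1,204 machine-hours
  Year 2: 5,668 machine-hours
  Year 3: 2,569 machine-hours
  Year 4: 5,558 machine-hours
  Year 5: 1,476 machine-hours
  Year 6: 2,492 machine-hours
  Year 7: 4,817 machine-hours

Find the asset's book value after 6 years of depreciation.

Depreciable base = $580,680 − $105,000 = $475,680.
Rate = $475,680 / 23,784 machine-hours = $20 per machine-hour.
Year 1: 1,204 × $20 = $24,080. Book value $556,600.
Year 2: 5,668 × $20 = $113,360. Book value $443,240.
Year 3: 2,569 × $20 = $51,380. Book value $391,860.
Year 4: 5,558 × $20 = $111,160. Book value $280,700.
Year 5: 1,476 × $20 = $29,520. Book value $251,180.
Year 6: 2,492 × $20 = $49,840. Book value $201,340.

$201,340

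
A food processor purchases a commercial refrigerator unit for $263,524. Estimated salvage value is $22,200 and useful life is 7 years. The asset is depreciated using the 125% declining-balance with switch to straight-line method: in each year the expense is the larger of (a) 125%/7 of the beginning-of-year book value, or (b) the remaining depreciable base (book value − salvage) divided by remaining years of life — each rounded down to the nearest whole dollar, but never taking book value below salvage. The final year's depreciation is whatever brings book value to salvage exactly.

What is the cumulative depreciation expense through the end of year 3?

$117,463

Depreciable base = $263,524 − $22,200 = $241,324.
Year 1: DB = ⌊$263,524 × 125%/7⌋ = $47,057; SL = ⌊$241,324/7⌋ = $34,474 → take DB $47,057. Book value $216,467.
Year 2: DB = ⌊$216,467 × 125%/7⌋ = $38,654; SL = ⌊$194,267/6⌋ = $32,377 → take DB $38,654. Book value $177,813.
Year 3: DB = ⌊$177,813 × 125%/7⌋ = $31,752; SL = ⌊$155,613/5⌋ = $31,122 → take DB $31,752. Book value $146,061.
Accumulated through year 3 = $263,524 − $146,061 = $117,463.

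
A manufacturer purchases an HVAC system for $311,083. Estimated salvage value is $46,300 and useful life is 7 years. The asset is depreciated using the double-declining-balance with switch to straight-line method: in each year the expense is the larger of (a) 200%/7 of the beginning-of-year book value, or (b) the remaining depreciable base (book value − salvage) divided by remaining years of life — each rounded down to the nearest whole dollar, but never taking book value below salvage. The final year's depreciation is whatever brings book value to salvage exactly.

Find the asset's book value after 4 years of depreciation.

$80,979

Depreciable base = $311,083 − $46,300 = $264,783.
Year 1: DB = ⌊$311,083 × 200%/7⌋ = $88,880; SL = ⌊$264,783/7⌋ = $37,826 → take DB $88,880. Book value $222,203.
Year 2: DB = ⌊$222,203 × 200%/7⌋ = $63,486; SL = ⌊$175,903/6⌋ = $29,317 → take DB $63,486. Book value $158,717.
Year 3: DB = ⌊$158,717 × 200%/7⌋ = $45,347; SL = ⌊$112,417/5⌋ = $22,483 → take DB $45,347. Book value $113,370.
Year 4: DB = ⌊$113,370 × 200%/7⌋ = $32,391; SL = ⌊$67,070/4⌋ = $16,767 → take DB $32,391. Book value $80,979.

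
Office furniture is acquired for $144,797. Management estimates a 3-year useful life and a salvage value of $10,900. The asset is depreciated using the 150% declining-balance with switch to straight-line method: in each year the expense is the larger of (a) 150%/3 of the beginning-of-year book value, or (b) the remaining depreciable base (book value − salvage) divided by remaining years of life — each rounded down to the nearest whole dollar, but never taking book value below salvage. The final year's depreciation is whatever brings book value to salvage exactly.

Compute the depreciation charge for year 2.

$36,199

Depreciable base = $144,797 − $10,900 = $133,897.
Year 1: DB = ⌊$144,797 × 150%/3⌋ = $72,398; SL = ⌊$133,897/3⌋ = $44,632 → take DB $72,398. Book value $72,399.
Year 2: DB = ⌊$72,399 × 150%/3⌋ = $36,199; SL = ⌊$61,499/2⌋ = $30,749 → take DB $36,199. Book value $36,200.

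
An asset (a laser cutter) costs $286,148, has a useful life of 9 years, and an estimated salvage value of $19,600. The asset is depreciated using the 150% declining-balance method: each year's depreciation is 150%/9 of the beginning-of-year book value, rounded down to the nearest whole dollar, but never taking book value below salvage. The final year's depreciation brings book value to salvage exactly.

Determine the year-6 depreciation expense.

Depreciable base = $286,148 − $19,600 = $266,548.
Year 1: ⌊$286,148 × 150%/9⌋ = $47,691. Book value $238,457.
Year 2: ⌊$238,457 × 150%/9⌋ = $39,742. Book value $198,715.
Year 3: ⌊$198,715 × 150%/9⌋ = $33,119. Book value $165,596.
Year 4: ⌊$165,596 × 150%/9⌋ = $27,599. Book value $137,997.
Year 5: ⌊$137,997 × 150%/9⌋ = $22,999. Book value $114,998.
Year 6: ⌊$114,998 × 150%/9⌋ = $19,166. Book value $95,832.

$19,166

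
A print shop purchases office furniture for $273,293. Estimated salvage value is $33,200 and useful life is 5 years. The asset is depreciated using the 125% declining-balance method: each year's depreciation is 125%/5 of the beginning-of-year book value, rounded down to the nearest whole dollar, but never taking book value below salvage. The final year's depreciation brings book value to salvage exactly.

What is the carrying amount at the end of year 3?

$115,296

Depreciable base = $273,293 − $33,200 = $240,093.
Year 1: ⌊$273,293 × 125%/5⌋ = $68,323. Book value $204,970.
Year 2: ⌊$204,970 × 125%/5⌋ = $51,242. Book value $153,728.
Year 3: ⌊$153,728 × 125%/5⌋ = $38,432. Book value $115,296.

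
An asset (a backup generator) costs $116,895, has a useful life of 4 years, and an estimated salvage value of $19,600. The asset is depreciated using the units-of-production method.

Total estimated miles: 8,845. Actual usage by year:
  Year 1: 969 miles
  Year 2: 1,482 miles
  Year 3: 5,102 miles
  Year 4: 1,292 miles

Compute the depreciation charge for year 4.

Depreciable base = $116,895 − $19,600 = $97,295.
Rate = $97,295 / 8,845 miles = $11 per mile.
Year 1: 969 × $11 = $10,659. Book value $106,236.
Year 2: 1,482 × $11 = $16,302. Book value $89,934.
Year 3: 5,102 × $11 = $56,122. Book value $33,812.
Year 4: 1,292 × $11 = $14,212. Book value $19,600.

$14,212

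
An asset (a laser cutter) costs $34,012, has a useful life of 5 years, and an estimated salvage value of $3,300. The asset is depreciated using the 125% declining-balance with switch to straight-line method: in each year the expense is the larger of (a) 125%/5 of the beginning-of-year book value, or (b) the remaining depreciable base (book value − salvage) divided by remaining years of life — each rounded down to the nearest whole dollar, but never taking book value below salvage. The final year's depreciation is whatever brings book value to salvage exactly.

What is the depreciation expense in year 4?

$5,277

Depreciable base = $34,012 − $3,300 = $30,712.
Year 1: DB = ⌊$34,012 × 125%/5⌋ = $8,503; SL = ⌊$30,712/5⌋ = $6,142 → take DB $8,503. Book value $25,509.
Year 2: DB = ⌊$25,509 × 125%/5⌋ = $6,377; SL = ⌊$22,209/4⌋ = $5,552 → take DB $6,377. Book value $19,132.
Year 3: DB = ⌊$19,132 × 125%/5⌋ = $4,783; SL = ⌊$15,832/3⌋ = $5,277 → take SL $5,277. Book value $13,855.
Year 4: DB = ⌊$13,855 × 125%/5⌋ = $3,463; SL = ⌊$10,555/2⌋ = $5,277 → take SL $5,277. Book value $8,578.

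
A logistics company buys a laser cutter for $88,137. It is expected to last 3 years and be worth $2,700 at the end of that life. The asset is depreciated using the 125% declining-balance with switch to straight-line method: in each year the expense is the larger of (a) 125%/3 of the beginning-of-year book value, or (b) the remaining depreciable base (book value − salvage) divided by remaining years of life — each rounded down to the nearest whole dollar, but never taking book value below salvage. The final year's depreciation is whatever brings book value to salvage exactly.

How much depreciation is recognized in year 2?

$24,357

Depreciable base = $88,137 − $2,700 = $85,437.
Year 1: DB = ⌊$88,137 × 125%/3⌋ = $36,723; SL = ⌊$85,437/3⌋ = $28,479 → take DB $36,723. Book value $51,414.
Year 2: DB = ⌊$51,414 × 125%/3⌋ = $21,422; SL = ⌊$48,714/2⌋ = $24,357 → take SL $24,357. Book value $27,057.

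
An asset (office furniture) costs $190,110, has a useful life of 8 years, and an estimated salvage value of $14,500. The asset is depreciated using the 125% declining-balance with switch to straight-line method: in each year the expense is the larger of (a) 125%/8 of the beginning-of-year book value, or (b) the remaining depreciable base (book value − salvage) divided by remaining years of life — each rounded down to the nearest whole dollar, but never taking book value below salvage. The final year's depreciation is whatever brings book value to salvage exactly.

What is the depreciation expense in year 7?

Depreciable base = $190,110 − $14,500 = $175,610.
Year 1: DB = ⌊$190,110 × 125%/8⌋ = $29,704; SL = ⌊$175,610/8⌋ = $21,951 → take DB $29,704. Book value $160,406.
Year 2: DB = ⌊$160,406 × 125%/8⌋ = $25,063; SL = ⌊$145,906/7⌋ = $20,843 → take DB $25,063. Book value $135,343.
Year 3: DB = ⌊$135,343 × 125%/8⌋ = $21,147; SL = ⌊$120,843/6⌋ = $20,140 → take DB $21,147. Book value $114,196.
Year 4: DB = ⌊$114,196 × 125%/8⌋ = $17,843; SL = ⌊$99,696/5⌋ = $19,939 → take SL $19,939. Book value $94,257.
Year 5: DB = ⌊$94,257 × 125%/8⌋ = $14,727; SL = ⌊$79,757/4⌋ = $19,939 → take SL $19,939. Book value $74,318.
Year 6: DB = ⌊$74,318 × 125%/8⌋ = $11,612; SL = ⌊$59,818/3⌋ = $19,939 → take SL $19,939. Book value $54,379.
Year 7: DB = ⌊$54,379 × 125%/8⌋ = $8,496; SL = ⌊$39,879/2⌋ = $19,939 → take SL $19,939. Book value $34,440.

$19,939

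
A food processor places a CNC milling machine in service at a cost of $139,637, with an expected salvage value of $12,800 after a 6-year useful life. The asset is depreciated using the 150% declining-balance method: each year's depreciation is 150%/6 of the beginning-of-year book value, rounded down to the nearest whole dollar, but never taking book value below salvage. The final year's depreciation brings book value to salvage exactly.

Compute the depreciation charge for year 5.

$11,045

Depreciable base = $139,637 − $12,800 = $126,837.
Year 1: ⌊$139,637 × 150%/6⌋ = $34,909. Book value $104,728.
Year 2: ⌊$104,728 × 150%/6⌋ = $26,182. Book value $78,546.
Year 3: ⌊$78,546 × 150%/6⌋ = $19,636. Book value $58,910.
Year 4: ⌊$58,910 × 150%/6⌋ = $14,727. Book value $44,183.
Year 5: ⌊$44,183 × 150%/6⌋ = $11,045. Book value $33,138.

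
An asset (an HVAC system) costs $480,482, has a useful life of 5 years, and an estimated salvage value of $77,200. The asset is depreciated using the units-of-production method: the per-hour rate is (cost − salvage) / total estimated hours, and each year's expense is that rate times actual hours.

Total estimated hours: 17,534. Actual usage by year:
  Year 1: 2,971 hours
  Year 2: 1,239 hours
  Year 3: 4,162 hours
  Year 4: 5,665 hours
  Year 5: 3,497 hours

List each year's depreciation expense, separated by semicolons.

$68,333; $28,497; $95,726; $130,295; $80,431

Depreciable base = $480,482 − $77,200 = $403,282.
Rate = $403,282 / 17,534 hours = $23 per hour.
Year 1: 2,971 × $23 = $68,333. Book value $412,149.
Year 2: 1,239 × $23 = $28,497. Book value $383,652.
Year 3: 4,162 × $23 = $95,726. Book value $287,926.
Year 4: 5,665 × $23 = $130,295. Book value $157,631.
Year 5: 3,497 × $23 = $80,431. Book value $77,200.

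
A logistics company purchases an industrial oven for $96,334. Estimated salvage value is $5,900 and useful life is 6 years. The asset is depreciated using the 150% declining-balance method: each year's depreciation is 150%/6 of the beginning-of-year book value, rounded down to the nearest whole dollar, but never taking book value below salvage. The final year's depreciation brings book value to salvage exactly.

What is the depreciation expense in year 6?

Depreciable base = $96,334 − $5,900 = $90,434.
Year 1: ⌊$96,334 × 150%/6⌋ = $24,083. Book value $72,251.
Year 2: ⌊$72,251 × 150%/6⌋ = $18,062. Book value $54,189.
Year 3: ⌊$54,189 × 150%/6⌋ = $13,547. Book value $40,642.
Year 4: ⌊$40,642 × 150%/6⌋ = $10,160. Book value $30,482.
Year 5: ⌊$30,482 × 150%/6⌋ = $7,620. Book value $22,862.
Year 6 (final): $22,862 − $5,900 = $16,962. Book value $5,900.

$16,962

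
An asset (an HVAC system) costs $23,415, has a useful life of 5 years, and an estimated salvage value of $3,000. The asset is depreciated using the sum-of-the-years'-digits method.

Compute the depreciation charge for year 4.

$2,722

Depreciable base = $23,415 − $3,000 = $20,415.
Sum of the years' digits = 5+4+3+2+1 = 15.
Year 1: $20,415 × 5/15 = $6,805. Book value $16,610.
Year 2: $20,415 × 4/15 = $5,444. Book value $11,166.
Year 3: $20,415 × 3/15 = $4,083. Book value $7,083.
Year 4: $20,415 × 2/15 = $2,722. Book value $4,361.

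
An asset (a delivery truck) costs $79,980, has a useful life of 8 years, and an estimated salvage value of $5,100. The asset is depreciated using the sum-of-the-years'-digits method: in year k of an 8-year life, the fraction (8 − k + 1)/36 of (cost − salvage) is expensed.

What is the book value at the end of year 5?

Depreciable base = $79,980 − $5,100 = $74,880.
Sum of the years' digits = 8+7+6+5+4+3+2+1 = 36.
Year 1: $74,880 × 8/36 = $16,640. Book value $63,340.
Year 2: $74,880 × 7/36 = $14,560. Book value $48,780.
Year 3: $74,880 × 6/36 = $12,480. Book value $36,300.
Year 4: $74,880 × 5/36 = $10,400. Book value $25,900.
Year 5: $74,880 × 4/36 = $8,320. Book value $17,580.

$17,580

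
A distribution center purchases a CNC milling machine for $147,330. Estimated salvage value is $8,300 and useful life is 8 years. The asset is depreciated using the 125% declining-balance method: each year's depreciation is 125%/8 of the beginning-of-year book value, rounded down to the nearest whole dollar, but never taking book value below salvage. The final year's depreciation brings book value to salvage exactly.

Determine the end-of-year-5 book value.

$63,005

Depreciable base = $147,330 − $8,300 = $139,030.
Year 1: ⌊$147,330 × 125%/8⌋ = $23,020. Book value $124,310.
Year 2: ⌊$124,310 × 125%/8⌋ = $19,423. Book value $104,887.
Year 3: ⌊$104,887 × 125%/8⌋ = $16,388. Book value $88,499.
Year 4: ⌊$88,499 × 125%/8⌋ = $13,827. Book value $74,672.
Year 5: ⌊$74,672 × 125%/8⌋ = $11,667. Book value $63,005.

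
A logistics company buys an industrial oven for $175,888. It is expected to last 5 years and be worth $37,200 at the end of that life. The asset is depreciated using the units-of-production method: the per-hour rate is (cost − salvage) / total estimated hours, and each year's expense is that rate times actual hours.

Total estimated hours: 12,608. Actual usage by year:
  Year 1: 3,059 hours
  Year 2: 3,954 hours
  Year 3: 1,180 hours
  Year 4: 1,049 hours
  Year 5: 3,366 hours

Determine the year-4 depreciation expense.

$11,539

Depreciable base = $175,888 − $37,200 = $138,688.
Rate = $138,688 / 12,608 hours = $11 per hour.
Year 1: 3,059 × $11 = $33,649. Book value $142,239.
Year 2: 3,954 × $11 = $43,494. Book value $98,745.
Year 3: 1,180 × $11 = $12,980. Book value $85,765.
Year 4: 1,049 × $11 = $11,539. Book value $74,226.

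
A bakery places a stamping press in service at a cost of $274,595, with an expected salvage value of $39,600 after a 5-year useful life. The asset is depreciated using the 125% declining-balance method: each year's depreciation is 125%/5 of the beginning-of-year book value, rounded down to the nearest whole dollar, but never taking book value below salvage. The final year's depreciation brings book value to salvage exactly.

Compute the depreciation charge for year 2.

$51,486

Depreciable base = $274,595 − $39,600 = $234,995.
Year 1: ⌊$274,595 × 125%/5⌋ = $68,648. Book value $205,947.
Year 2: ⌊$205,947 × 125%/5⌋ = $51,486. Book value $154,461.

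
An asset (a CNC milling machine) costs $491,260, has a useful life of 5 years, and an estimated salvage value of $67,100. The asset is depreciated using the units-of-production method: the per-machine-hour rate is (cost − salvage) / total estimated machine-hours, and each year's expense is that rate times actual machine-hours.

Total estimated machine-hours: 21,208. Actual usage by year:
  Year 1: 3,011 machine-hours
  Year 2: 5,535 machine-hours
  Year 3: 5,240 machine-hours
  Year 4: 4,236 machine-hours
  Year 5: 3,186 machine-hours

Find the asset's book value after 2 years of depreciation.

$320,340

Depreciable base = $491,260 − $67,100 = $424,160.
Rate = $424,160 / 21,208 machine-hours = $20 per machine-hour.
Year 1: 3,011 × $20 = $60,220. Book value $431,040.
Year 2: 5,535 × $20 = $110,700. Book value $320,340.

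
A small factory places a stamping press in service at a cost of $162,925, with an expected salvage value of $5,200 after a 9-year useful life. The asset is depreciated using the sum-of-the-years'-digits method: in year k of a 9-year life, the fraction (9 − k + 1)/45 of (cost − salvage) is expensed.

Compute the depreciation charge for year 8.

Depreciable base = $162,925 − $5,200 = $157,725.
Sum of the years' digits = 9+8+7+6+5+4+3+2+1 = 45.
Year 1: $157,725 × 9/45 = $31,545. Book value $131,380.
Year 2: $157,725 × 8/45 = $28,040. Book value $103,340.
Year 3: $157,725 × 7/45 = $24,535. Book value $78,805.
Year 4: $157,725 × 6/45 = $21,030. Book value $57,775.
Year 5: $157,725 × 5/45 = $17,525. Book value $40,250.
Year 6: $157,725 × 4/45 = $14,020. Book value $26,230.
Year 7: $157,725 × 3/45 = $10,515. Book value $15,715.
Year 8: $157,725 × 2/45 = $7,010. Book value $8,705.

$7,010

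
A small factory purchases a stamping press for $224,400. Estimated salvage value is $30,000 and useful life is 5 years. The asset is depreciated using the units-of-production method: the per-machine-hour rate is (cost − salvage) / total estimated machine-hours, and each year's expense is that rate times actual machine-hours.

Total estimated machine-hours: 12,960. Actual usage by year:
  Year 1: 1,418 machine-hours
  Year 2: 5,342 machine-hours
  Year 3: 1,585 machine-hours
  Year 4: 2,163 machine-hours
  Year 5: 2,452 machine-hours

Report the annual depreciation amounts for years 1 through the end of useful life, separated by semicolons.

$21,270; $80,130; $23,775; $32,445; $36,780

Depreciable base = $224,400 − $30,000 = $194,400.
Rate = $194,400 / 12,960 machine-hours = $15 per machine-hour.
Year 1: 1,418 × $15 = $21,270. Book value $203,130.
Year 2: 5,342 × $15 = $80,130. Book value $123,000.
Year 3: 1,585 × $15 = $23,775. Book value $99,225.
Year 4: 2,163 × $15 = $32,445. Book value $66,780.
Year 5: 2,452 × $15 = $36,780. Book value $30,000.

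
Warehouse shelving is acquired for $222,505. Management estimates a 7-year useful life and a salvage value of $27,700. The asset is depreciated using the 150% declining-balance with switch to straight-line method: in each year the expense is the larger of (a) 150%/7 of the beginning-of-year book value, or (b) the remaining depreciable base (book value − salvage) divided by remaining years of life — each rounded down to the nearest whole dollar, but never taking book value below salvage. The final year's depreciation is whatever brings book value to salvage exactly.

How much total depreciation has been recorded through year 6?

Depreciable base = $222,505 − $27,700 = $194,805.
Year 1: DB = ⌊$222,505 × 150%/7⌋ = $47,679; SL = ⌊$194,805/7⌋ = $27,829 → take DB $47,679. Book value $174,826.
Year 2: DB = ⌊$174,826 × 150%/7⌋ = $37,462; SL = ⌊$147,126/6⌋ = $24,521 → take DB $37,462. Book value $137,364.
Year 3: DB = ⌊$137,364 × 150%/7⌋ = $29,435; SL = ⌊$109,664/5⌋ = $21,932 → take DB $29,435. Book value $107,929.
Year 4: DB = ⌊$107,929 × 150%/7⌋ = $23,127; SL = ⌊$80,229/4⌋ = $20,057 → take DB $23,127. Book value $84,802.
Year 5: DB = ⌊$84,802 × 150%/7⌋ = $18,171; SL = ⌊$57,102/3⌋ = $19,034 → take SL $19,034. Book value $65,768.
Year 6: DB = ⌊$65,768 × 150%/7⌋ = $14,093; SL = ⌊$38,068/2⌋ = $19,034 → take SL $19,034. Book value $46,734.
Accumulated through year 6 = $222,505 − $46,734 = $175,771.

$175,771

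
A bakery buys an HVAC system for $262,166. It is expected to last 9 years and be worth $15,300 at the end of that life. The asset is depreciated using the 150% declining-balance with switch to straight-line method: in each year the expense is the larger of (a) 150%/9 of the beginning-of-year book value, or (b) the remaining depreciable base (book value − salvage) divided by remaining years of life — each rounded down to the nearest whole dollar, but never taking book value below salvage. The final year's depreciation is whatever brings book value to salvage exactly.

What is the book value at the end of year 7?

$59,753

Depreciable base = $262,166 − $15,300 = $246,866.
Year 1: DB = ⌊$262,166 × 150%/9⌋ = $43,694; SL = ⌊$246,866/9⌋ = $27,429 → take DB $43,694. Book value $218,472.
Year 2: DB = ⌊$218,472 × 150%/9⌋ = $36,412; SL = ⌊$203,172/8⌋ = $25,396 → take DB $36,412. Book value $182,060.
Year 3: DB = ⌊$182,060 × 150%/9⌋ = $30,343; SL = ⌊$166,760/7⌋ = $23,822 → take DB $30,343. Book value $151,717.
Year 4: DB = ⌊$151,717 × 150%/9⌋ = $25,286; SL = ⌊$136,417/6⌋ = $22,736 → take DB $25,286. Book value $126,431.
Year 5: DB = ⌊$126,431 × 150%/9⌋ = $21,071; SL = ⌊$111,131/5⌋ = $22,226 → take SL $22,226. Book value $104,205.
Year 6: DB = ⌊$104,205 × 150%/9⌋ = $17,367; SL = ⌊$88,905/4⌋ = $22,226 → take SL $22,226. Book value $81,979.
Year 7: DB = ⌊$81,979 × 150%/9⌋ = $13,663; SL = ⌊$66,679/3⌋ = $22,226 → take SL $22,226. Book value $59,753.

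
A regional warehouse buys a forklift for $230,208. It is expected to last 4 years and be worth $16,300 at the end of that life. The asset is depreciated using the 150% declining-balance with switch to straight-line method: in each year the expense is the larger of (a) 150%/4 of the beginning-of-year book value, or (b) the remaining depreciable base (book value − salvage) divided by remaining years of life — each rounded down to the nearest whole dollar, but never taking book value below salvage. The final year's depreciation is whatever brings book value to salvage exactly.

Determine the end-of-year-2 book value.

$89,925

Depreciable base = $230,208 − $16,300 = $213,908.
Year 1: DB = ⌊$230,208 × 150%/4⌋ = $86,328; SL = ⌊$213,908/4⌋ = $53,477 → take DB $86,328. Book value $143,880.
Year 2: DB = ⌊$143,880 × 150%/4⌋ = $53,955; SL = ⌊$127,580/3⌋ = $42,526 → take DB $53,955. Book value $89,925.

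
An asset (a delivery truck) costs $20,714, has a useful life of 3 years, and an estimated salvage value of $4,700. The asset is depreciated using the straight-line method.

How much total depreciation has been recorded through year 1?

Depreciable base = $20,714 − $4,700 = $16,014.
Annual expense = $16,014 / 3 = $5,338.
End of year 1: book value $15,376.
Accumulated through year 1 = $20,714 − $15,376 = $5,338.

$5,338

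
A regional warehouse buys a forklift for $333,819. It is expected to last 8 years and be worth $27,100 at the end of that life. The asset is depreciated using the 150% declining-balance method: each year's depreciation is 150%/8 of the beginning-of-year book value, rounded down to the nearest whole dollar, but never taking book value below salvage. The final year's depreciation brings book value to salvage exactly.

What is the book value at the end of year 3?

$179,054

Depreciable base = $333,819 − $27,100 = $306,719.
Year 1: ⌊$333,819 × 150%/8⌋ = $62,591. Book value $271,228.
Year 2: ⌊$271,228 × 150%/8⌋ = $50,855. Book value $220,373.
Year 3: ⌊$220,373 × 150%/8⌋ = $41,319. Book value $179,054.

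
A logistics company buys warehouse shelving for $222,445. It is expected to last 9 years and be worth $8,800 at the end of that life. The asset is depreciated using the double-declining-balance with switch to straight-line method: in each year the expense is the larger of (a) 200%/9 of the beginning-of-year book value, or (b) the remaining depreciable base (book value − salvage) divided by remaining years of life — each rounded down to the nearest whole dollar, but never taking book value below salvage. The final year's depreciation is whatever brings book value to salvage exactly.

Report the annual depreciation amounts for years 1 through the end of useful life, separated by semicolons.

$49,432; $38,447; $29,903; $23,258; $18,090; $14,070; $13,481; $13,482; $13,482

Depreciable base = $222,445 − $8,800 = $213,645.
Year 1: DB = ⌊$222,445 × 200%/9⌋ = $49,432; SL = ⌊$213,645/9⌋ = $23,738 → take DB $49,432. Book value $173,013.
Year 2: DB = ⌊$173,013 × 200%/9⌋ = $38,447; SL = ⌊$164,213/8⌋ = $20,526 → take DB $38,447. Book value $134,566.
Year 3: DB = ⌊$134,566 × 200%/9⌋ = $29,903; SL = ⌊$125,766/7⌋ = $17,966 → take DB $29,903. Book value $104,663.
Year 4: DB = ⌊$104,663 × 200%/9⌋ = $23,258; SL = ⌊$95,863/6⌋ = $15,977 → take DB $23,258. Book value $81,405.
Year 5: DB = ⌊$81,405 × 200%/9⌋ = $18,090; SL = ⌊$72,605/5⌋ = $14,521 → take DB $18,090. Book value $63,315.
Year 6: DB = ⌊$63,315 × 200%/9⌋ = $14,070; SL = ⌊$54,515/4⌋ = $13,628 → take DB $14,070. Book value $49,245.
Year 7: DB = ⌊$49,245 × 200%/9⌋ = $10,943; SL = ⌊$40,445/3⌋ = $13,481 → take SL $13,481. Book value $35,764.
Year 8: DB = ⌊$35,764 × 200%/9⌋ = $7,947; SL = ⌊$26,964/2⌋ = $13,482 → take SL $13,482. Book value $22,282.
Year 9 (final): $22,282 − $8,800 = $13,482. Book value $8,800.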